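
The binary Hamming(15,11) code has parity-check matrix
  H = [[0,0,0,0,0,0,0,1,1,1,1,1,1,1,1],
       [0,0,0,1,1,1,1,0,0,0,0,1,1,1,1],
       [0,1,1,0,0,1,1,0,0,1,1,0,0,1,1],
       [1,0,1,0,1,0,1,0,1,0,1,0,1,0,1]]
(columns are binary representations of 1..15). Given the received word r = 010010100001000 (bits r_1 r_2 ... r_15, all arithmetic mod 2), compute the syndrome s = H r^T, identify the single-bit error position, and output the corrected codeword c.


s = (1, 1, 0, 0)^T, error position = 12, corrected codeword c = 010010100000000

Compute s = H r^T mod 2 one row at a time:
  s_1 = 0 + 0 + 0 + 0 + 1 + 0 + 0 + 0 = 1 ≡ 1 (mod 2).
  s_2 = 0 + 1 + 0 + 1 + 1 + 0 + 0 + 0 = 3 ≡ 1 (mod 2).
  s_3 = 1 + 0 + 0 + 1 + 0 + 0 + 0 + 0 = 2 ≡ 0 (mod 2).
  s_4 = 0 + 0 + 1 + 1 + 0 + 0 + 0 + 0 = 2 ≡ 0 (mod 2).
s = (1, 1, 0, 0)^T — this equals column 12 of H (binary 1100), so error is at position 12.
Correct: flip bit 12 of r = 010010100001000 to get c = 010010100000000.


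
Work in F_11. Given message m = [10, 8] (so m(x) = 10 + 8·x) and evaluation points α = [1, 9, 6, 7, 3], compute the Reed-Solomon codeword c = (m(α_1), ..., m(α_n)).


c = [7, 5, 3, 0, 1]

Message polynomial: m(x) = 10 + 8·x (mod 11).
For each evaluation point α_i, compute m(α_i) mod 11:
  α_1 = 1: Horner steps 8 → 7, so m(1) = 7.
  α_2 = 9: Horner steps 8 → 5, so m(9) = 5.
  α_3 = 6: Horner steps 8 → 3, so m(6) = 3.
  α_4 = 7: Horner steps 8 → 0, so m(7) = 0.
  α_5 = 3: Horner steps 8 → 1, so m(3) = 1.
Codeword c = [7, 5, 3, 0, 1] ∈ F_11^5.


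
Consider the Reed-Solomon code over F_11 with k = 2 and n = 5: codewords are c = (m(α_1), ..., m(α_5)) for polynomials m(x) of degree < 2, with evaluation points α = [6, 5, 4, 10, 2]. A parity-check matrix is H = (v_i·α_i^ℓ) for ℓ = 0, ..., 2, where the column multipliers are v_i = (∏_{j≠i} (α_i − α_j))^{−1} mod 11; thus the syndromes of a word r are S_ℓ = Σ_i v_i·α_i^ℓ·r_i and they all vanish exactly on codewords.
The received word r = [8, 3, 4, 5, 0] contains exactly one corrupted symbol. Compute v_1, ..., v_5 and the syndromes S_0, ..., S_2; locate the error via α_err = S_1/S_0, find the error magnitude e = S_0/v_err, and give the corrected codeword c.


S = (2, 10, 6), error at position 2, error magnitude e = 8, c = [8, 6, 4, 5, 0].

Step 1: column multipliers v_i = (∏_{j≠i}(α_i − α_j))^{−1} mod 11.
  i = 1 (α = 6): (6−5)(6−4)(6−10)(6−2) = 1·2·(−4)·4 = −32 ≡ 1, so v_1 = 1^{−1} = 1 (mod 11).
  i = 2 (α = 5): (5−6)(5−4)(5−10)(5−2) = (−1)·1·(−5)·3 = 15 ≡ 4, so v_2 = 4^{−1} = 3 (mod 11).
  i = 3 (α = 4): (4−6)(4−5)(4−10)(4−2) = (−2)·(−1)·(−6)·2 = −24 ≡ 9, so v_3 = 9^{−1} = 5 (mod 11).
  i = 4 (α = 10): (10−6)(10−5)(10−4)(10−2) = 4·5·6·8 = 960 ≡ 3, so v_4 = 3^{−1} = 4 (mod 11).
  i = 5 (α = 2): (2−6)(2−5)(2−4)(2−10) = (−4)·(−3)·(−2)·(−8) = 192 ≡ 5, so v_5 = 5^{−1} = 9 (mod 11).
  v = [1, 3, 5, 4, 9].
Step 2: syndromes of r = [8, 3, 4, 5, 0] (all sums mod 11).
  S_0 = Σ v_i r_i = 1·8 + 3·3 + 5·4 + 4·5 + 9·0 = 57 ≡ 2.
  S_1 = Σ v_i α_i r_i = 1·6·8 + 3·5·3 + 5·4·4 + 4·10·5 + 9·2·0 = 373 ≡ 10.
  α_i^2 mod 11 = [3, 3, 5, 1, 4].
  S_2 = Σ v_i α_i^2 r_i = 1·3·8 + 3·3·3 + 5·5·4 + 4·1·5 + 9·4·0 = 171 ≡ 6.
  S = (2, 10, 6) ≠ 0, so r is not a codeword (an error is present).
Step 3: locate the error. For a single error e at position i, S_ℓ = v_i·e·α_i^ℓ, so α_err = S_1/S_0.
  S_0^{−1} = 2^{−1} = 6 (mod 11), so α_err = 10·6 = 60 ≡ 5 = α_2. Error position i = 2.
  Consistency check: S_2/S_1 = 6·10 = 60 ≡ 5 = α_err ✓ (single-error assumption holds).
Step 4: error magnitude e = S_0/v_2 = S_0·∏_{j≠2}(α_2 − α_j) = 2·4 = 8 ≡ 8 (mod 11).
Step 5: correct position 2: c_2 = r_2 − e = 3 − 8 ≡ 6 (mod 11). Hence c = [8, 6, 4, 5, 0].
  Check: interpolating c through the α_i gives m(x) = 7 + 2·x (degree < 2) with m(α_i) = c_i for every i, so c is indeed a codeword.


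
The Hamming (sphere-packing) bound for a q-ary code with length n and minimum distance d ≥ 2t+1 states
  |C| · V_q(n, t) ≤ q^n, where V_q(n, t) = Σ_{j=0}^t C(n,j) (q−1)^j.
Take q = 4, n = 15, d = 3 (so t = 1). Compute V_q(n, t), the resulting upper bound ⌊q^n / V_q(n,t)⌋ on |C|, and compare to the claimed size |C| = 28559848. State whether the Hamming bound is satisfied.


V_q(n, t) = 46, q^n = 1073741824, Hamming bound = 23342213, |C| = 28559848 > bound (violated).

Step 1: Compute V_q(n, t) = Σ_{j=0}^1 C(n, j) (q−1)^j.
  j = 0: C(15,0)·(3)^0 = 1·1 = 1.
  j = 1: C(15,1)·(3)^1 = 15·3 = 45.
  V_q(n, t) = 1 + 45 = 46.
Step 2: q^n = 4^15 = 1073741824.
Step 3: Hamming bound ⌊q^n / V_q(n,t)⌋ = ⌊1073741824/46⌋ = 23342213.
Step 4: Compare |C| = 28559848 to 23342213: violated.
The claimed |C| lies above the Hamming bound, so no 4-ary code of length 15 with d ≥ 3 can have 28559848 codewords.


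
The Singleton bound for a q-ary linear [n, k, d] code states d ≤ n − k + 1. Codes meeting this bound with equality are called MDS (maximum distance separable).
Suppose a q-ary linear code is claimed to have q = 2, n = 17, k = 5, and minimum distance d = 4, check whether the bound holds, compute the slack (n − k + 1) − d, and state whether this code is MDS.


Singleton RHS = n − k + 1 = 13, slack = 9, bound satisfied, not MDS.

Singleton bound: d ≤ n − k + 1.
Here n = 17, k = 5, so n − k + 1 = 13.
Given d = 4, check d ≤ 13: YES.
Slack = (n − k + 1) − d = 9.
The code is NOT MDS (slack = 9 > 0).
Description: the claimed parameters are [17, 5, 4]_2; such a code would be non-MDS.


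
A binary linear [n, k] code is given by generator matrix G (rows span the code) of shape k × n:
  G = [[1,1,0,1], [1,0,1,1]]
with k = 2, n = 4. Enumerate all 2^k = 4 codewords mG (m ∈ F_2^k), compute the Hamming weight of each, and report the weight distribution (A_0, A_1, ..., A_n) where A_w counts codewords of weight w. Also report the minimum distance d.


Weight distribution: A_0 = 1, A_2 = 1, A_3 = 2. Minimum distance d = 2.

Enumerate all 2^2 = 4 messages m ∈ F_2^2.
For each, compute codeword c = mG in F_2^4, then tally its weight.
  m = 00 → c = 0000, weight = 0.
  m = 10 → c = 1101, weight = 3.
  m = 01 → c = 1011, weight = 3.
  m = 11 → c = 0110, weight = 2.
Tally weights:
  weight 0: 1 codewords.
  weight 2: 1 codewords.
  weight 3: 2 codewords.
Minimum distance d = smallest w > 0 with A_w > 0 = 2.
Sanity: Σ A_w = 4 = 2^2 = 4 ✓.


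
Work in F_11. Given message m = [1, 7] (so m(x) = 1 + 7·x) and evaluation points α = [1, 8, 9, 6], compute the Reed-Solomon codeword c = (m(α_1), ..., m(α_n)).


c = [8, 2, 9, 10]

Message polynomial: m(x) = 1 + 7·x (mod 11).
For each evaluation point α_i, compute m(α_i) mod 11:
  α_1 = 1: Horner steps 7 → 8, so m(1) = 8.
  α_2 = 8: Horner steps 7 → 2, so m(8) = 2.
  α_3 = 9: Horner steps 7 → 9, so m(9) = 9.
  α_4 = 6: Horner steps 7 → 10, so m(6) = 10.
Codeword c = [8, 2, 9, 10] ∈ F_11^4.


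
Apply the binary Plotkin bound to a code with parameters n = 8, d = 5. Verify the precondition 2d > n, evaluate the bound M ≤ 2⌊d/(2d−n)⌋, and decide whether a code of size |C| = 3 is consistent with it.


Plotkin bound M ≤ 4; given |C| = 3 ≤ bound (satisfied).

Check applicability: 2d = 10, n = 8.
2d − n = 2 > 0, so Plotkin applies.
Compute d/(2d−n) = 5/2 ≈ 2.5000.
⌊d/(2d−n)⌋ = 2.
Plotkin bound: M ≤ 2·2 = 4.
Given |C| = 3, check: satisfied.
This |C| is below the Plotkin bound.


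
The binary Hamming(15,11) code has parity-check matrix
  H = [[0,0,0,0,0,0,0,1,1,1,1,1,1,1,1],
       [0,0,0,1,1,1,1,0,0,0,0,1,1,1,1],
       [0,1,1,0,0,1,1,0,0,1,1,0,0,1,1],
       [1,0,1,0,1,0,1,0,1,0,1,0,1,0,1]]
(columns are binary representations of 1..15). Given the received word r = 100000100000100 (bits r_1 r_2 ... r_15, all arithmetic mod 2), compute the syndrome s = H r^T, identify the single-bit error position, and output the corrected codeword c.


s = (1, 0, 1, 1)^T, error position = 11, corrected codeword c = 100000100010100

Compute s = H r^T mod 2 one row at a time:
  s_1 = 0 + 0 + 0 + 0 + 0 + 1 + 0 + 0 = 1 ≡ 1 (mod 2).
  s_2 = 0 + 0 + 0 + 1 + 0 + 1 + 0 + 0 = 2 ≡ 0 (mod 2).
  s_3 = 0 + 0 + 0 + 1 + 0 + 0 + 0 + 0 = 1 ≡ 1 (mod 2).
  s_4 = 1 + 0 + 0 + 1 + 0 + 0 + 1 + 0 = 3 ≡ 1 (mod 2).
s = (1, 0, 1, 1)^T — this equals column 11 of H (binary 1011), so error is at position 11.
Correct: flip bit 11 of r = 100000100000100 to get c = 100000100010100.


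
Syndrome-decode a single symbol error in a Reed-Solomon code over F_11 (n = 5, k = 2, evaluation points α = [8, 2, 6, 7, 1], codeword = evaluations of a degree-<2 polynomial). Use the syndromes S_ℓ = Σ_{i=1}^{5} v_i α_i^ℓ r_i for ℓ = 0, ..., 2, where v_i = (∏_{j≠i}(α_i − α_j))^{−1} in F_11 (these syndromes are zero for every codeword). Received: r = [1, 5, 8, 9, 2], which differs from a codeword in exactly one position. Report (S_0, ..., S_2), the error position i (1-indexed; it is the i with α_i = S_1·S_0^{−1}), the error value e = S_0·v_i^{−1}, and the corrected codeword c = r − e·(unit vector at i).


S = (5, 8, 4), error at position 3, error magnitude e = 2, c = [1, 5, 6, 9, 2].

Step 1: column multipliers v_i = (∏_{j≠i}(α_i − α_j))^{−1} mod 11.
  i = 1 (α = 8): (8−2)(8−6)(8−7)(8−1) = 6·2·1·7 = 84 ≡ 7, so v_1 = 7^{−1} = 8 (mod 11).
  i = 2 (α = 2): (2−8)(2−6)(2−7)(2−1) = (−6)·(−4)·(−5)·1 = −120 ≡ 1, so v_2 = 1^{−1} = 1 (mod 11).
  i = 3 (α = 6): (6−8)(6−2)(6−7)(6−1) = (−2)·4·(−1)·5 = 40 ≡ 7, so v_3 = 7^{−1} = 8 (mod 11).
  i = 4 (α = 7): (7−8)(7−2)(7−6)(7−1) = (−1)·5·1·6 = −30 ≡ 3, so v_4 = 3^{−1} = 4 (mod 11).
  i = 5 (α = 1): (1−8)(1−2)(1−6)(1−7) = (−7)·(−1)·(−5)·(−6) = 210 ≡ 1, so v_5 = 1^{−1} = 1 (mod 11).
  v = [8, 1, 8, 4, 1].
Step 2: syndromes of r = [1, 5, 8, 9, 2] (all sums mod 11).
  S_0 = Σ v_i r_i = 8·1 + 1·5 + 8·8 + 4·9 + 1·2 = 115 ≡ 5.
  S_1 = Σ v_i α_i r_i = 8·8·1 + 1·2·5 + 8·6·8 + 4·7·9 + 1·1·2 = 712 ≡ 8.
  α_i^2 mod 11 = [9, 4, 3, 5, 1].
  S_2 = Σ v_i α_i^2 r_i = 8·9·1 + 1·4·5 + 8·3·8 + 4·5·9 + 1·1·2 = 466 ≡ 4.
  S = (5, 8, 4) ≠ 0, so r is not a codeword (an error is present).
Step 3: locate the error. For a single error e at position i, S_ℓ = v_i·e·α_i^ℓ, so α_err = S_1/S_0.
  S_0^{−1} = 5^{−1} = 9 (mod 11), so α_err = 8·9 = 72 ≡ 6 = α_3. Error position i = 3.
  Consistency check: S_2/S_1 = 4·7 = 28 ≡ 6 = α_err ✓ (single-error assumption holds).
Step 4: error magnitude e = S_0/v_3 = S_0·∏_{j≠3}(α_3 − α_j) = 5·7 = 35 ≡ 2 (mod 11).
Step 5: correct position 3: c_3 = r_3 − e = 8 − 2 ≡ 6 (mod 11). Hence c = [1, 5, 6, 9, 2].
  Check: interpolating c through the α_i gives m(x) = 10 + 3·x (degree < 2) with m(α_i) = c_i for every i, so c is indeed a codeword.


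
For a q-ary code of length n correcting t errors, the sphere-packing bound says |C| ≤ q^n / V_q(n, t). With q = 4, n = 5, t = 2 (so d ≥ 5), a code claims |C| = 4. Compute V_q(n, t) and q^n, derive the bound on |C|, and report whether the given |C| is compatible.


V_q(n, t) = 106, q^n = 1024, Hamming bound = 9, |C| = 4 ≤ bound (satisfied).

Step 1: Compute V_q(n, t) = Σ_{j=0}^2 C(n, j) (q−1)^j.
  j = 0: C(5,0)·(3)^0 = 1·1 = 1.
  j = 1: C(5,1)·(3)^1 = 5·3 = 15.
  j = 2: C(5,2)·(3)^2 = 10·9 = 90.
  V_q(n, t) = 1 + 15 + 90 = 106.
Step 2: q^n = 4^5 = 1024.
Step 3: Hamming bound ⌊q^n / V_q(n,t)⌋ = ⌊1024/106⌋ = 9.
Step 4: Compare |C| = 4 to 9: satisfied.
The claimed |C| lies below the Hamming bound.


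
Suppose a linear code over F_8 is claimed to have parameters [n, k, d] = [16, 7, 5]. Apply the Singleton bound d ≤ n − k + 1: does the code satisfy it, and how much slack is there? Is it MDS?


Singleton RHS = n − k + 1 = 10, slack = 5, bound satisfied, not MDS.

Singleton bound: d ≤ n − k + 1.
Here n = 16, k = 7, so n − k + 1 = 10.
Given d = 5, check d ≤ 10: YES.
Slack = (n − k + 1) − d = 5.
The code is NOT MDS (slack = 5 > 0).
Description: the claimed parameters are [16, 7, 5]_8; such a code would be non-MDS.


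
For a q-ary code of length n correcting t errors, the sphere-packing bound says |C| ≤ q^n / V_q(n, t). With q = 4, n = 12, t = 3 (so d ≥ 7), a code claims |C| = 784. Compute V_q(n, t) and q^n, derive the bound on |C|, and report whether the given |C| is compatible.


V_q(n, t) = 6571, q^n = 16777216, Hamming bound = 2553, |C| = 784 ≤ bound (satisfied).

Step 1: Compute V_q(n, t) = Σ_{j=0}^3 C(n, j) (q−1)^j.
  j = 0: C(12,0)·(3)^0 = 1·1 = 1.
  j = 1: C(12,1)·(3)^1 = 12·3 = 36.
  j = 2: C(12,2)·(3)^2 = 66·9 = 594.
  j = 3: C(12,3)·(3)^3 = 220·27 = 5940.
  V_q(n, t) = 1 + 36 + 594 + 5940 = 6571.
Step 2: q^n = 4^12 = 16777216.
Step 3: Hamming bound ⌊q^n / V_q(n,t)⌋ = ⌊16777216/6571⌋ = 2553.
Step 4: Compare |C| = 784 to 2553: satisfied.
The claimed |C| lies below the Hamming bound.


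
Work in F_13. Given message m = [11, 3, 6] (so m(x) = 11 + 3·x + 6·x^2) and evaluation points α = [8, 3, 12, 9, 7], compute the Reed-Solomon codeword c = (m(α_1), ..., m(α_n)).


c = [3, 9, 1, 4, 1]

Message polynomial: m(x) = 11 + 3·x + 6·x^2 (mod 13).
For each evaluation point α_i, compute m(α_i) mod 13:
  α_1 = 8: Horner steps 6 → 12 → 3, so m(8) = 3.
  α_2 = 3: Horner steps 6 → 8 → 9, so m(3) = 9.
  α_3 = 12: Horner steps 6 → 10 → 1, so m(12) = 1.
  α_4 = 9: Horner steps 6 → 5 → 4, so m(9) = 4.
  α_5 = 7: Horner steps 6 → 6 → 1, so m(7) = 1.
Codeword c = [3, 9, 1, 4, 1] ∈ F_13^5.


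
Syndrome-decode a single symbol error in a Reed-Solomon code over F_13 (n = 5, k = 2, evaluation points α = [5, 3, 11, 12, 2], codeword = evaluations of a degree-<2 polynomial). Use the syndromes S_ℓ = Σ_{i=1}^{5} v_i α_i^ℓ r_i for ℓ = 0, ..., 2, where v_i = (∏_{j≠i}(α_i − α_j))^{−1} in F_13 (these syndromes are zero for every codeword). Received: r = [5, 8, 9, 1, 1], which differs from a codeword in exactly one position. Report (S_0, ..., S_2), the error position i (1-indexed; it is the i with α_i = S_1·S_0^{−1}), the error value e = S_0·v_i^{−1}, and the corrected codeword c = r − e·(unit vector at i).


S = (5, 10, 7), error at position 5, error magnitude e = 11, c = [5, 8, 9, 1, 3].

Step 1: column multipliers v_i = (∏_{j≠i}(α_i − α_j))^{−1} mod 13.
  i = 1 (α = 5): (5−3)(5−11)(5−12)(5−2) = 2·(−6)·(−7)·3 = 252 ≡ 5, so v_1 = 5^{−1} = 8 (mod 13).
  i = 2 (α = 3): (3−5)(3−11)(3−12)(3−2) = (−2)·(−8)·(−9)·1 = −144 ≡ 12, so v_2 = 12^{−1} = 12 (mod 13).
  i = 3 (α = 11): (11−5)(11−3)(11−12)(11−2) = 6·8·(−1)·9 = −432 ≡ 10, so v_3 = 10^{−1} = 4 (mod 13).
  i = 4 (α = 12): (12−5)(12−3)(12−11)(12−2) = 7·9·1·10 = 630 ≡ 6, so v_4 = 6^{−1} = 11 (mod 13).
  i = 5 (α = 2): (2−5)(2−3)(2−11)(2−12) = (−3)·(−1)·(−9)·(−10) = 270 ≡ 10, so v_5 = 10^{−1} = 4 (mod 13).
  v = [8, 12, 4, 11, 4].
Step 2: syndromes of r = [5, 8, 9, 1, 1] (all sums mod 13).
  S_0 = Σ v_i r_i = 8·5 + 12·8 + 4·9 + 11·1 + 4·1 = 187 ≡ 5.
  S_1 = Σ v_i α_i r_i = 8·5·5 + 12·3·8 + 4·11·9 + 11·12·1 + 4·2·1 = 1024 ≡ 10.
  α_i^2 mod 13 = [12, 9, 4, 1, 4].
  S_2 = Σ v_i α_i^2 r_i = 8·12·5 + 12·9·8 + 4·4·9 + 11·1·1 + 4·4·1 = 1515 ≡ 7.
  S = (5, 10, 7) ≠ 0, so r is not a codeword (an error is present).
Step 3: locate the error. For a single error e at position i, S_ℓ = v_i·e·α_i^ℓ, so α_err = S_1/S_0.
  S_0^{−1} = 5^{−1} = 8 (mod 13), so α_err = 10·8 = 80 ≡ 2 = α_5. Error position i = 5.
  Consistency check: S_2/S_1 = 7·4 = 28 ≡ 2 = α_err ✓ (single-error assumption holds).
Step 4: error magnitude e = S_0/v_5 = S_0·∏_{j≠5}(α_5 − α_j) = 5·10 = 50 ≡ 11 (mod 13).
Step 5: correct position 5: c_5 = r_5 − e = 1 − 11 ≡ 3 (mod 13). Hence c = [5, 8, 9, 1, 3].
  Check: interpolating c through the α_i gives m(x) = 6 + 5·x (degree < 2) with m(α_i) = c_i for every i, so c is indeed a codeword.


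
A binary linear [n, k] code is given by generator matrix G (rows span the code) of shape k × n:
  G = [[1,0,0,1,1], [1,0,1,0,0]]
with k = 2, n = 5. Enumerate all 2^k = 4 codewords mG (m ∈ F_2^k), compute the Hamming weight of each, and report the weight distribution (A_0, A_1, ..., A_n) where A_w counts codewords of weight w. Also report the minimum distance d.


Weight distribution: A_0 = 1, A_2 = 1, A_3 = 2. Minimum distance d = 2.

Enumerate all 2^2 = 4 messages m ∈ F_2^2.
For each, compute codeword c = mG in F_2^5, then tally its weight.
  m = 00 → c = 00000, weight = 0.
  m = 10 → c = 10011, weight = 3.
  m = 01 → c = 10100, weight = 2.
  m = 11 → c = 00111, weight = 3.
Tally weights:
  weight 0: 1 codewords.
  weight 2: 1 codewords.
  weight 3: 2 codewords.
Minimum distance d = smallest w > 0 with A_w > 0 = 2.
Sanity: Σ A_w = 4 = 2^2 = 4 ✓.


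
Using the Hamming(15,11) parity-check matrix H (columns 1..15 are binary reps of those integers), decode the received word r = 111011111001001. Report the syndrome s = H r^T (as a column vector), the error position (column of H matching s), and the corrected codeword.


s = (0, 1, 1, 0)^T, error position = 6, corrected codeword c = 111010111001001

Compute s = H r^T mod 2 one row at a time:
  s_1 = 1 + 1 + 0 + 0 + 1 + 0 + 0 + 1 = 4 ≡ 0 (mod 2).
  s_2 = 0 + 1 + 1 + 1 + 1 + 0 + 0 + 1 = 5 ≡ 1 (mod 2).
  s_3 = 1 + 1 + 1 + 1 + 0 + 0 + 0 + 1 = 5 ≡ 1 (mod 2).
  s_4 = 1 + 1 + 1 + 1 + 1 + 0 + 0 + 1 = 6 ≡ 0 (mod 2).
s = (0, 1, 1, 0)^T — this equals column 6 of H (binary 0110), so error is at position 6.
Correct: flip bit 6 of r = 111011111001001 to get c = 111010111001001.


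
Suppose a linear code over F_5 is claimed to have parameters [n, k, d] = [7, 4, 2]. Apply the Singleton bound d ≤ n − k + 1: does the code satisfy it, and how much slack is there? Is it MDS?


Singleton RHS = n − k + 1 = 4, slack = 2, bound satisfied, not MDS.

Singleton bound: d ≤ n − k + 1.
Here n = 7, k = 4, so n − k + 1 = 4.
Given d = 2, check d ≤ 4: YES.
Slack = (n − k + 1) − d = 2.
The code is NOT MDS (slack = 2 > 0).
Description: the claimed parameters are [7, 4, 2]_5; such a code would be non-MDS.


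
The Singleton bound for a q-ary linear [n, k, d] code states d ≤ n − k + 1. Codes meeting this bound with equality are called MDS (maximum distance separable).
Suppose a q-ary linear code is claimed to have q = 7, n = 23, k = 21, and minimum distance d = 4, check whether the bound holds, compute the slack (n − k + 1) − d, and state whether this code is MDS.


Singleton RHS = n − k + 1 = 3, slack = -1, bound violated (no such code; not MDS).

Singleton bound: d ≤ n − k + 1.
Here n = 23, k = 21, so n − k + 1 = 3.
Given d = 4, check d ≤ 3: NO.
Slack = (n − k + 1) − d = -1.
The slack is negative: d = 4 exceeds n − k + 1 = 3 by 1, so the Singleton bound is violated and no linear [23, 21, 4]_7 code can exist. In particular it is not MDS (MDS requires d = n − k + 1 exactly).
Description: the claimed parameters are [23, 21, 4]_7; such a code would be impossible (violates the Singleton bound).


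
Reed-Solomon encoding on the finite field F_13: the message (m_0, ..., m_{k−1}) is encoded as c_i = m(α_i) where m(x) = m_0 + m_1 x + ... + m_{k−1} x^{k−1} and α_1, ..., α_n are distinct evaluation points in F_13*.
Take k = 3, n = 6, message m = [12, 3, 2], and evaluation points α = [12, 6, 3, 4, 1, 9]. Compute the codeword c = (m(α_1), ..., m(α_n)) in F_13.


c = [11, 11, 0, 4, 4, 6]

Message polynomial: m(x) = 12 + 3·x + 2·x^2 (mod 13).
For each evaluation point α_i, compute m(α_i) mod 13:
  α_1 = 12: Horner steps 2 → 1 → 11, so m(12) = 11.
  α_2 = 6: Horner steps 2 → 2 → 11, so m(6) = 11.
  α_3 = 3: Horner steps 2 → 9 → 0, so m(3) = 0.
  α_4 = 4: Horner steps 2 → 11 → 4, so m(4) = 4.
  α_5 = 1: Horner steps 2 → 5 → 4, so m(1) = 4.
  α_6 = 9: Horner steps 2 → 8 → 6, so m(9) = 6.
Codeword c = [11, 11, 0, 4, 4, 6] ∈ F_13^6.


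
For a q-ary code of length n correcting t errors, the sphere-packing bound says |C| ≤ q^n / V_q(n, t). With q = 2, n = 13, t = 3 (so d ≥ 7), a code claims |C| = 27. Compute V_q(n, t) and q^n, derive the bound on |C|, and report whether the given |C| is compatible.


V_q(n, t) = 378, q^n = 8192, Hamming bound = 21, |C| = 27 > bound (violated).

Step 1: Compute V_q(n, t) = Σ_{j=0}^3 C(n, j) (q−1)^j.
  j = 0: C(13,0)·(1)^0 = 1·1 = 1.
  j = 1: C(13,1)·(1)^1 = 13·1 = 13.
  j = 2: C(13,2)·(1)^2 = 78·1 = 78.
  j = 3: C(13,3)·(1)^3 = 286·1 = 286.
  V_q(n, t) = 1 + 13 + 78 + 286 = 378.
Step 2: q^n = 2^13 = 8192.
Step 3: Hamming bound ⌊q^n / V_q(n,t)⌋ = ⌊8192/378⌋ = 21.
Step 4: Compare |C| = 27 to 21: violated.
The claimed |C| lies above the Hamming bound, so no 2-ary code of length 13 with d ≥ 7 can have 27 codewords.


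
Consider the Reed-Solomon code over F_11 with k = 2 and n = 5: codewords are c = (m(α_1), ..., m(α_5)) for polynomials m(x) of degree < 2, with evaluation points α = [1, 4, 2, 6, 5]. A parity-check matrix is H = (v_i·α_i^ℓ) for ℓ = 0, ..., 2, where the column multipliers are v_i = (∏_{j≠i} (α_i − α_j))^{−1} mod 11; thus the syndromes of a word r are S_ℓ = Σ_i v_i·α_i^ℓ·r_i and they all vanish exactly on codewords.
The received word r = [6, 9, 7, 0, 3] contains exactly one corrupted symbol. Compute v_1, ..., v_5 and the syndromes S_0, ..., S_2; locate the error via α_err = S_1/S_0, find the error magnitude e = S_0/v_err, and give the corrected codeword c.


S = (7, 2, 10), error at position 5, error magnitude e = 4, c = [6, 9, 7, 0, 10].

Step 1: column multipliers v_i = (∏_{j≠i}(α_i − α_j))^{−1} mod 11.
  i = 1 (α = 1): (1−4)(1−2)(1−6)(1−5) = (−3)·(−1)·(−5)·(−4) = 60 ≡ 5, so v_1 = 5^{−1} = 9 (mod 11).
  i = 2 (α = 4): (4−1)(4−2)(4−6)(4−5) = 3·2·(−2)·(−1) = 12 ≡ 1, so v_2 = 1^{−1} = 1 (mod 11).
  i = 3 (α = 2): (2−1)(2−4)(2−6)(2−5) = 1·(−2)·(−4)·(−3) = −24 ≡ 9, so v_3 = 9^{−1} = 5 (mod 11).
  i = 4 (α = 6): (6−1)(6−4)(6−2)(6−5) = 5·2·4·1 = 40 ≡ 7, so v_4 = 7^{−1} = 8 (mod 11).
  i = 5 (α = 5): (5−1)(5−4)(5−2)(5−6) = 4·1·3·(−1) = −12 ≡ 10, so v_5 = 10^{−1} = 10 (mod 11).
  v = [9, 1, 5, 8, 10].
Step 2: syndromes of r = [6, 9, 7, 0, 3] (all sums mod 11).
  S_0 = Σ v_i r_i = 9·6 + 1·9 + 5·7 + 8·0 + 10·3 = 128 ≡ 7.
  S_1 = Σ v_i α_i r_i = 9·1·6 + 1·4·9 + 5·2·7 + 8·6·0 + 10·5·3 = 310 ≡ 2.
  α_i^2 mod 11 = [1, 5, 4, 3, 3].
  S_2 = Σ v_i α_i^2 r_i = 9·1·6 + 1·5·9 + 5·4·7 + 8·3·0 + 10·3·3 = 329 ≡ 10.
  S = (7, 2, 10) ≠ 0, so r is not a codeword (an error is present).
Step 3: locate the error. For a single error e at position i, S_ℓ = v_i·e·α_i^ℓ, so α_err = S_1/S_0.
  S_0^{−1} = 7^{−1} = 8 (mod 11), so α_err = 2·8 = 16 ≡ 5 = α_5. Error position i = 5.
  Consistency check: S_2/S_1 = 10·6 = 60 ≡ 5 = α_err ✓ (single-error assumption holds).
Step 4: error magnitude e = S_0/v_5 = S_0·∏_{j≠5}(α_5 − α_j) = 7·10 = 70 ≡ 4 (mod 11).
Step 5: correct position 5: c_5 = r_5 − e = 3 − 4 ≡ 10 (mod 11). Hence c = [6, 9, 7, 0, 10].
  Check: interpolating c through the α_i gives m(x) = 5 + 1·x (degree < 2) with m(α_i) = c_i for every i, so c is indeed a codeword.


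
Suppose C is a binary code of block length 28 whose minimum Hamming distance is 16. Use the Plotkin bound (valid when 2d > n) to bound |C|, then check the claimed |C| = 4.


Plotkin bound M ≤ 8; given |C| = 4 ≤ bound (satisfied).

Check applicability: 2d = 32, n = 28.
2d − n = 4 > 0, so Plotkin applies.
Compute d/(2d−n) = 16/4 ≈ 4.0000.
⌊d/(2d−n)⌋ = 4.
Plotkin bound: M ≤ 2·4 = 8.
Given |C| = 4, check: satisfied.
This |C| is below the Plotkin bound.


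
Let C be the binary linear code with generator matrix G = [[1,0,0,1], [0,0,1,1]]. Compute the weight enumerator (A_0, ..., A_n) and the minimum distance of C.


Weight distribution: A_0 = 1, A_2 = 3. Minimum distance d = 2.

Enumerate all 2^2 = 4 messages m ∈ F_2^2.
For each, compute codeword c = mG in F_2^4, then tally its weight.
  m = 00 → c = 0000, weight = 0.
  m = 10 → c = 1001, weight = 2.
  m = 01 → c = 0011, weight = 2.
  m = 11 → c = 1010, weight = 2.
Tally weights:
  weight 0: 1 codewords.
  weight 2: 3 codewords.
Minimum distance d = smallest w > 0 with A_w > 0 = 2.
Sanity: Σ A_w = 4 = 2^2 = 4 ✓.


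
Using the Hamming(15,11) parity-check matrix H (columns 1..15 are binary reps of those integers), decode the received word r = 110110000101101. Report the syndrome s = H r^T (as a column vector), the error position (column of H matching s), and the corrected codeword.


s = (0, 1, 1, 0)^T, error position = 6, corrected codeword c = 110111000101101

Compute s = H r^T mod 2 one row at a time:
  s_1 = 0 + 0 + 1 + 0 + 1 + 1 + 0 + 1 = 4 ≡ 0 (mod 2).
  s_2 = 1 + 1 + 0 + 0 + 1 + 1 + 0 + 1 = 5 ≡ 1 (mod 2).
  s_3 = 1 + 0 + 0 + 0 + 1 + 0 + 0 + 1 = 3 ≡ 1 (mod 2).
  s_4 = 1 + 0 + 1 + 0 + 0 + 0 + 1 + 1 = 4 ≡ 0 (mod 2).
s = (0, 1, 1, 0)^T — this equals column 6 of H (binary 0110), so error is at position 6.
Correct: flip bit 6 of r = 110110000101101 to get c = 110111000101101.


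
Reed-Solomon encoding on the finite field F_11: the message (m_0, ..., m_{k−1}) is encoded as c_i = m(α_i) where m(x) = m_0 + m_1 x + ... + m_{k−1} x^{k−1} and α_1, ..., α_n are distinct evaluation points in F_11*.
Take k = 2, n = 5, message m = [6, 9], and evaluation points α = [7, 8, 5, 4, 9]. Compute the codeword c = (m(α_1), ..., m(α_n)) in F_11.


c = [3, 1, 7, 9, 10]

Message polynomial: m(x) = 6 + 9·x (mod 11).
For each evaluation point α_i, compute m(α_i) mod 11:
  α_1 = 7: Horner steps 9 → 3, so m(7) = 3.
  α_2 = 8: Horner steps 9 → 1, so m(8) = 1.
  α_3 = 5: Horner steps 9 → 7, so m(5) = 7.
  α_4 = 4: Horner steps 9 → 9, so m(4) = 9.
  α_5 = 9: Horner steps 9 → 10, so m(9) = 10.
Codeword c = [3, 1, 7, 9, 10] ∈ F_11^5.


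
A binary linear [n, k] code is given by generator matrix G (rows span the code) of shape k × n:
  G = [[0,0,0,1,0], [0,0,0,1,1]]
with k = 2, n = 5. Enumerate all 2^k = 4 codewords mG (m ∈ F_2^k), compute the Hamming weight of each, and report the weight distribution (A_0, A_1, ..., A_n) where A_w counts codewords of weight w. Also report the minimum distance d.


Weight distribution: A_0 = 1, A_1 = 2, A_2 = 1. Minimum distance d = 1.

Enumerate all 2^2 = 4 messages m ∈ F_2^2.
For each, compute codeword c = mG in F_2^5, then tally its weight.
  m = 00 → c = 00000, weight = 0.
  m = 10 → c = 00010, weight = 1.
  m = 01 → c = 00011, weight = 2.
  m = 11 → c = 00001, weight = 1.
Tally weights:
  weight 0: 1 codewords.
  weight 1: 2 codewords.
  weight 2: 1 codewords.
Minimum distance d = smallest w > 0 with A_w > 0 = 1.
Sanity: Σ A_w = 4 = 2^2 = 4 ✓.


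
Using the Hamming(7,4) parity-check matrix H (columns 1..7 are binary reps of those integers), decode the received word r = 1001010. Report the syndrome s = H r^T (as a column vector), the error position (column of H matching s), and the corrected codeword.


s = (0, 1, 1)^T, error position = 3, corrected codeword c = 1011010

Compute s = H r^T mod 2 one row at a time:
  s_1 = 1 + 0 + 1 + 0 = 2 ≡ 0 (mod 2).
  s_2 = 0 + 0 + 1 + 0 = 1 ≡ 1 (mod 2).
  s_3 = 1 + 0 + 0 + 0 = 1 ≡ 1 (mod 2).
s = (0, 1, 1)^T — this equals column 3 of H (binary 011), so error is at position 3.
Correct: flip bit 3 of r = 1001010 to get c = 1011010.


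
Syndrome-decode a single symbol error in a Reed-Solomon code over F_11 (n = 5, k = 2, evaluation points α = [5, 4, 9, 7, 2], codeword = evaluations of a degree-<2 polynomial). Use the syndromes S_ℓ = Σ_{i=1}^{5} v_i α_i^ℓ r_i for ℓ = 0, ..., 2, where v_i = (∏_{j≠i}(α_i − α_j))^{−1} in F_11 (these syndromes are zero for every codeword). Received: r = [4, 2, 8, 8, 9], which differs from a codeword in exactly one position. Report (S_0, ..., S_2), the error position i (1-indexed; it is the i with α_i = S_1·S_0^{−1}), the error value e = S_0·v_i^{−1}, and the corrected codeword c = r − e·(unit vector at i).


S = (8, 6, 10), error at position 3, error magnitude e = 7, c = [4, 2, 1, 8, 9].

Step 1: column multipliers v_i = (∏_{j≠i}(α_i − α_j))^{−1} mod 11.
  i = 1 (α = 5): (5−4)(5−9)(5−7)(5−2) = 1·(−4)·(−2)·3 = 24 ≡ 2, so v_1 = 2^{−1} = 6 (mod 11).
  i = 2 (α = 4): (4−5)(4−9)(4−7)(4−2) = (−1)·(−5)·(−3)·2 = −30 ≡ 3, so v_2 = 3^{−1} = 4 (mod 11).
  i = 3 (α = 9): (9−5)(9−4)(9−7)(9−2) = 4·5·2·7 = 280 ≡ 5, so v_3 = 5^{−1} = 9 (mod 11).
  i = 4 (α = 7): (7−5)(7−4)(7−9)(7−2) = 2·3·(−2)·5 = −60 ≡ 6, so v_4 = 6^{−1} = 2 (mod 11).
  i = 5 (α = 2): (2−5)(2−4)(2−9)(2−7) = (−3)·(−2)·(−7)·(−5) = 210 ≡ 1, so v_5 = 1^{−1} = 1 (mod 11).
  v = [6, 4, 9, 2, 1].
Step 2: syndromes of r = [4, 2, 8, 8, 9] (all sums mod 11).
  S_0 = Σ v_i r_i = 6·4 + 4·2 + 9·8 + 2·8 + 1·9 = 129 ≡ 8.
  S_1 = Σ v_i α_i r_i = 6·5·4 + 4·4·2 + 9·9·8 + 2·7·8 + 1·2·9 = 930 ≡ 6.
  α_i^2 mod 11 = [3, 5, 4, 5, 4].
  S_2 = Σ v_i α_i^2 r_i = 6·3·4 + 4·5·2 + 9·4·8 + 2·5·8 + 1·4·9 = 516 ≡ 10.
  S = (8, 6, 10) ≠ 0, so r is not a codeword (an error is present).
Step 3: locate the error. For a single error e at position i, S_ℓ = v_i·e·α_i^ℓ, so α_err = S_1/S_0.
  S_0^{−1} = 8^{−1} = 7 (mod 11), so α_err = 6·7 = 42 ≡ 9 = α_3. Error position i = 3.
  Consistency check: S_2/S_1 = 10·2 = 20 ≡ 9 = α_err ✓ (single-error assumption holds).
Step 4: error magnitude e = S_0/v_3 = S_0·∏_{j≠3}(α_3 − α_j) = 8·5 = 40 ≡ 7 (mod 11).
Step 5: correct position 3: c_3 = r_3 − e = 8 − 7 ≡ 1 (mod 11). Hence c = [4, 2, 1, 8, 9].
  Check: interpolating c through the α_i gives m(x) = 5 + 2·x (degree < 2) with m(α_i) = c_i for every i, so c is indeed a codeword.


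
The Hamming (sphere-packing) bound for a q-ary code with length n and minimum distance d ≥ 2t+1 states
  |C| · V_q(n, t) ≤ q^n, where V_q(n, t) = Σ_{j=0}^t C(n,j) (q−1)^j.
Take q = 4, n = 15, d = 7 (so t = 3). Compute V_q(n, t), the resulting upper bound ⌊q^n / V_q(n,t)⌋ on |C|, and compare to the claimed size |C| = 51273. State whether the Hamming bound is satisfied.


V_q(n, t) = 13276, q^n = 1073741824, Hamming bound = 80878, |C| = 51273 ≤ bound (satisfied).

Step 1: Compute V_q(n, t) = Σ_{j=0}^3 C(n, j) (q−1)^j.
  j = 0: C(15,0)·(3)^0 = 1·1 = 1.
  j = 1: C(15,1)·(3)^1 = 15·3 = 45.
  j = 2: C(15,2)·(3)^2 = 105·9 = 945.
  j = 3: C(15,3)·(3)^3 = 455·27 = 12285.
  V_q(n, t) = 1 + 45 + 945 + 12285 = 13276.
Step 2: q^n = 4^15 = 1073741824.
Step 3: Hamming bound ⌊q^n / V_q(n,t)⌋ = ⌊1073741824/13276⌋ = 80878.
Step 4: Compare |C| = 51273 to 80878: satisfied.
The claimed |C| lies below the Hamming bound.


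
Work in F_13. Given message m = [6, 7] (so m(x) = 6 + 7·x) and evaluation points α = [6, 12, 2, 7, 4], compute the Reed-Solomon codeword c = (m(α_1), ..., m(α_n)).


c = [9, 12, 7, 3, 8]

Message polynomial: m(x) = 6 + 7·x (mod 13).
For each evaluation point α_i, compute m(α_i) mod 13:
  α_1 = 6: Horner steps 7 → 9, so m(6) = 9.
  α_2 = 12: Horner steps 7 → 12, so m(12) = 12.
  α_3 = 2: Horner steps 7 → 7, so m(2) = 7.
  α_4 = 7: Horner steps 7 → 3, so m(7) = 3.
  α_5 = 4: Horner steps 7 → 8, so m(4) = 8.
Codeword c = [9, 12, 7, 3, 8] ∈ F_13^5.


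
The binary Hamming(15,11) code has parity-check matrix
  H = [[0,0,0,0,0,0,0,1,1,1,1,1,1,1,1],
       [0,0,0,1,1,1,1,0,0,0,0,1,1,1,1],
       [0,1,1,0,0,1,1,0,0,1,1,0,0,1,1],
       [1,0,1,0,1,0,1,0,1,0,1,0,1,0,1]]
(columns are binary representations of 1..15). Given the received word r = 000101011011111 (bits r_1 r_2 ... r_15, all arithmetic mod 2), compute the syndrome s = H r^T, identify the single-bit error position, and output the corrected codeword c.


s = (1, 0, 0, 0)^T, error position = 8, corrected codeword c = 000101001011111

Compute s = H r^T mod 2 one row at a time:
  s_1 = 1 + 1 + 0 + 1 + 1 + 1 + 1 + 1 = 7 ≡ 1 (mod 2).
  s_2 = 1 + 0 + 1 + 0 + 1 + 1 + 1 + 1 = 6 ≡ 0 (mod 2).
  s_3 = 0 + 0 + 1 + 0 + 0 + 1 + 1 + 1 = 4 ≡ 0 (mod 2).
  s_4 = 0 + 0 + 0 + 0 + 1 + 1 + 1 + 1 = 4 ≡ 0 (mod 2).
s = (1, 0, 0, 0)^T — this equals column 8 of H (binary 1000), so error is at position 8.
Correct: flip bit 8 of r = 000101011011111 to get c = 000101001011111.


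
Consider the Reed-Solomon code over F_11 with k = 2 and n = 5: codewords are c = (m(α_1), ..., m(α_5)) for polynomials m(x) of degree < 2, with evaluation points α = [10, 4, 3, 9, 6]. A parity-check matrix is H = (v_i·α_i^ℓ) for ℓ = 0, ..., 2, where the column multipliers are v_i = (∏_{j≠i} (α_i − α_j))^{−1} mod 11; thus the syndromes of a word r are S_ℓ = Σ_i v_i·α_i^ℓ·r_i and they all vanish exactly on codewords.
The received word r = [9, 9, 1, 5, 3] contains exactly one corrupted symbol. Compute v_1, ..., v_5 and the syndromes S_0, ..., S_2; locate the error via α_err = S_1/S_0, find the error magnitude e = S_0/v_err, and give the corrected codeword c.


S = (6, 5, 6), error at position 1, error magnitude e = 7, c = [2, 9, 1, 5, 3].

Step 1: column multipliers v_i = (∏_{j≠i}(α_i − α_j))^{−1} mod 11.
  i = 1 (α = 10): (10−4)(10−3)(10−9)(10−6) = 6·7·1·4 = 168 ≡ 3, so v_1 = 3^{−1} = 4 (mod 11).
  i = 2 (α = 4): (4−10)(4−3)(4−9)(4−6) = (−6)·1·(−5)·(−2) = −60 ≡ 6, so v_2 = 6^{−1} = 2 (mod 11).
  i = 3 (α = 3): (3−10)(3−4)(3−9)(3−6) = (−7)·(−1)·(−6)·(−3) = 126 ≡ 5, so v_3 = 5^{−1} = 9 (mod 11).
  i = 4 (α = 9): (9−10)(9−4)(9−3)(9−6) = (−1)·5·6·3 = −90 ≡ 9, so v_4 = 9^{−1} = 5 (mod 11).
  i = 5 (α = 6): (6−10)(6−4)(6−3)(6−9) = (−4)·2·3·(−3) = 72 ≡ 6, so v_5 = 6^{−1} = 2 (mod 11).
  v = [4, 2, 9, 5, 2].
Step 2: syndromes of r = [9, 9, 1, 5, 3] (all sums mod 11).
  S_0 = Σ v_i r_i = 4·9 + 2·9 + 9·1 + 5·5 + 2·3 = 94 ≡ 6.
  S_1 = Σ v_i α_i r_i = 4·10·9 + 2·4·9 + 9·3·1 + 5·9·5 + 2·6·3 = 720 ≡ 5.
  α_i^2 mod 11 = [1, 5, 9, 4, 3].
  S_2 = Σ v_i α_i^2 r_i = 4·1·9 + 2·5·9 + 9·9·1 + 5·4·5 + 2·3·3 = 325 ≡ 6.
  S = (6, 5, 6) ≠ 0, so r is not a codeword (an error is present).
Step 3: locate the error. For a single error e at position i, S_ℓ = v_i·e·α_i^ℓ, so α_err = S_1/S_0.
  S_0^{−1} = 6^{−1} = 2 (mod 11), so α_err = 5·2 = 10 ≡ 10 = α_1. Error position i = 1.
  Consistency check: S_2/S_1 = 6·9 = 54 ≡ 10 = α_err ✓ (single-error assumption holds).
Step 4: error magnitude e = S_0/v_1 = S_0·∏_{j≠1}(α_1 − α_j) = 6·3 = 18 ≡ 7 (mod 11).
Step 5: correct position 1: c_1 = r_1 − e = 9 − 7 ≡ 2 (mod 11). Hence c = [2, 9, 1, 5, 3].
  Check: interpolating c through the α_i gives m(x) = 10 + 8·x (degree < 2) with m(α_i) = c_i for every i, so c is indeed a codeword.


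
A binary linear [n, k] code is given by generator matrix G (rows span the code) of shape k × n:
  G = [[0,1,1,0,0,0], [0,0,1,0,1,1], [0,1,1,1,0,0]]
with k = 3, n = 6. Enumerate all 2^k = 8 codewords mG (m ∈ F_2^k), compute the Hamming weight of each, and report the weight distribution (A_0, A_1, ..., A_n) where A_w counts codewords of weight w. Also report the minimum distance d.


Weight distribution: A_0 = 1, A_1 = 1, A_2 = 1, A_3 = 3, A_4 = 2. Minimum distance d = 1.

Enumerate all 2^3 = 8 messages m ∈ F_2^3.
For each, compute codeword c = mG in F_2^6, then tally its weight.
  m = 000 → c = 000000, weight = 0.
  m = 100 → c = 011000, weight = 2.
  m = 010 → c = 001011, weight = 3.
  m = 110 → c = 010011, weight = 3.
  m = 001 → c = 011100, weight = 3.
  m = 101 → c = 000100, weight = 1.
  m = 011 → c = 010111, weight = 4.
  m = 111 → c = 001111, weight = 4.
Tally weights:
  weight 0: 1 codewords.
  weight 1: 1 codewords.
  weight 2: 1 codewords.
  weight 3: 3 codewords.
  weight 4: 2 codewords.
Minimum distance d = smallest w > 0 with A_w > 0 = 1.
Sanity: Σ A_w = 8 = 2^3 = 8 ✓.


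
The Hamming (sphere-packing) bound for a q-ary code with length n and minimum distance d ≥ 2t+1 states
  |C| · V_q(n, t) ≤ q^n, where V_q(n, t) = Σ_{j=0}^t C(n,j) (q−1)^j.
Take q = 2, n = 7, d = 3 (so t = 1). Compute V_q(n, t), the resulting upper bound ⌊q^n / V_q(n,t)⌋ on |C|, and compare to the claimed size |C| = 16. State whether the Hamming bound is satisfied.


V_q(n, t) = 8, q^n = 128, Hamming bound = 16, |C| = 16 ≤ bound (satisfied).

Step 1: Compute V_q(n, t) = Σ_{j=0}^1 C(n, j) (q−1)^j.
  j = 0: C(7,0)·(1)^0 = 1·1 = 1.
  j = 1: C(7,1)·(1)^1 = 7·1 = 7.
  V_q(n, t) = 1 + 7 = 8.
Step 2: q^n = 2^7 = 128.
Step 3: Hamming bound ⌊q^n / V_q(n,t)⌋ = ⌊128/8⌋ = 16.
Step 4: Compare |C| = 16 to 16: satisfied.
The claimed |C| lies at the Hamming bound (tight).


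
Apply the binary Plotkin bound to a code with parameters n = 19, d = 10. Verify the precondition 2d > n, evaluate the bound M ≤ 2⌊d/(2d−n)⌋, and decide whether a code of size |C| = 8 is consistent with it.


Plotkin bound M ≤ 20; given |C| = 8 ≤ bound (satisfied).

Check applicability: 2d = 20, n = 19.
2d − n = 1 > 0, so Plotkin applies.
Compute d/(2d−n) = 10/1 ≈ 10.0000.
⌊d/(2d−n)⌋ = 10.
Plotkin bound: M ≤ 2·10 = 20.
Given |C| = 8, check: satisfied.
This |C| is below the Plotkin bound.


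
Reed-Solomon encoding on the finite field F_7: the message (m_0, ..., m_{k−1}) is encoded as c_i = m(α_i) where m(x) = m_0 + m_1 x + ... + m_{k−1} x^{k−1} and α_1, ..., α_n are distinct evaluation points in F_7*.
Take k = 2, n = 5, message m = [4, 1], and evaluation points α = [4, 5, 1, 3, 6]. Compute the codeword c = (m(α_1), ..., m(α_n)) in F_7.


c = [1, 2, 5, 0, 3]

Message polynomial: m(x) = 4 + 1·x (mod 7).
For each evaluation point α_i, compute m(α_i) mod 7:
  α_1 = 4: Horner steps 1 → 1, so m(4) = 1.
  α_2 = 5: Horner steps 1 → 2, so m(5) = 2.
  α_3 = 1: Horner steps 1 → 5, so m(1) = 5.
  α_4 = 3: Horner steps 1 → 0, so m(3) = 0.
  α_5 = 6: Horner steps 1 → 3, so m(6) = 3.
Codeword c = [1, 2, 5, 0, 3] ∈ F_7^5.


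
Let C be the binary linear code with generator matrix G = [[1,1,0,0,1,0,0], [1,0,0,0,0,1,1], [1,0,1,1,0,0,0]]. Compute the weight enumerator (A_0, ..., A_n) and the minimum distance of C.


Weight distribution: A_0 = 1, A_3 = 3, A_4 = 3, A_7 = 1. Minimum distance d = 3.

Enumerate all 2^3 = 8 messages m ∈ F_2^3.
For each, compute codeword c = mG in F_2^7, then tally its weight.
  m = 000 → c = 0000000, weight = 0.
  m = 100 → c = 1100100, weight = 3.
  m = 010 → c = 1000011, weight = 3.
  m = 110 → c = 0100111, weight = 4.
  m = 001 → c = 1011000, weight = 3.
  m = 101 → c = 0111100, weight = 4.
  m = 011 → c = 0011011, weight = 4.
  m = 111 → c = 1111111, weight = 7.
Tally weights:
  weight 0: 1 codewords.
  weight 3: 3 codewords.
  weight 4: 3 codewords.
  weight 7: 1 codewords.
Minimum distance d = smallest w > 0 with A_w > 0 = 3.
Sanity: Σ A_w = 8 = 2^3 = 8 ✓.


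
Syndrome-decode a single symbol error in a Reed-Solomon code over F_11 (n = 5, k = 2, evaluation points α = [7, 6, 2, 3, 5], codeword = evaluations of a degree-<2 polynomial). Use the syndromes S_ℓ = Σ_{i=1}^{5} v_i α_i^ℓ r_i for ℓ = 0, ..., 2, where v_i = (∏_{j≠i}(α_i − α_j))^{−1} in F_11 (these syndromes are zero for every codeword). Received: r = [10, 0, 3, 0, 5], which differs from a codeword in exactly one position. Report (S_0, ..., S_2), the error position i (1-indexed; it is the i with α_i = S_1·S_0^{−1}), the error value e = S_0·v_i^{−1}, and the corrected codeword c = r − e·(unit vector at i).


S = (2, 1, 6), error at position 2, error magnitude e = 9, c = [10, 2, 3, 0, 5].

Step 1: column multipliers v_i = (∏_{j≠i}(α_i − α_j))^{−1} mod 11.
  i = 1 (α = 7): (7−6)(7−2)(7−3)(7−5) = 1·5·4·2 = 40 ≡ 7, so v_1 = 7^{−1} = 8 (mod 11).
  i = 2 (α = 6): (6−7)(6−2)(6−3)(6−5) = (−1)·4·3·1 = −12 ≡ 10, so v_2 = 10^{−1} = 10 (mod 11).
  i = 3 (α = 2): (2−7)(2−6)(2−3)(2−5) = (−5)·(−4)·(−1)·(−3) = 60 ≡ 5, so v_3 = 5^{−1} = 9 (mod 11).
  i = 4 (α = 3): (3−7)(3−6)(3−2)(3−5) = (−4)·(−3)·1·(−2) = −24 ≡ 9, so v_4 = 9^{−1} = 5 (mod 11).
  i = 5 (α = 5): (5−7)(5−6)(5−2)(5−3) = (−2)·(−1)·3·2 = 12 ≡ 1, so v_5 = 1^{−1} = 1 (mod 11).
  v = [8, 10, 9, 5, 1].
Step 2: syndromes of r = [10, 0, 3, 0, 5] (all sums mod 11).
  S_0 = Σ v_i r_i = 8·10 + 10·0 + 9·3 + 5·0 + 1·5 = 112 ≡ 2.
  S_1 = Σ v_i α_i r_i = 8·7·10 + 10·6·0 + 9·2·3 + 5·3·0 + 1·5·5 = 639 ≡ 1.
  α_i^2 mod 11 = [5, 3, 4, 9, 3].
  S_2 = Σ v_i α_i^2 r_i = 8·5·10 + 10·3·0 + 9·4·3 + 5·9·0 + 1·3·5 = 523 ≡ 6.
  S = (2, 1, 6) ≠ 0, so r is not a codeword (an error is present).
Step 3: locate the error. For a single error e at position i, S_ℓ = v_i·e·α_i^ℓ, so α_err = S_1/S_0.
  S_0^{−1} = 2^{−1} = 6 (mod 11), so α_err = 1·6 = 6 ≡ 6 = α_2. Error position i = 2.
  Consistency check: S_2/S_1 = 6·1 = 6 ≡ 6 = α_err ✓ (single-error assumption holds).
Step 4: error magnitude e = S_0/v_2 = S_0·∏_{j≠2}(α_2 − α_j) = 2·10 = 20 ≡ 9 (mod 11).
Step 5: correct position 2: c_2 = r_2 − e = 0 − 9 ≡ 2 (mod 11). Hence c = [10, 2, 3, 0, 5].
  Check: interpolating c through the α_i gives m(x) = 9 + 8·x (degree < 2) with m(α_i) = c_i for every i, so c is indeed a codeword.
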